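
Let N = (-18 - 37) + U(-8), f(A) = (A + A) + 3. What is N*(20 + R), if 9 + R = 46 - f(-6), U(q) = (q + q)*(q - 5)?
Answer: 10098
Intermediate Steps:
f(A) = 3 + 2*A (f(A) = 2*A + 3 = 3 + 2*A)
U(q) = 2*q*(-5 + q) (U(q) = (2*q)*(-5 + q) = 2*q*(-5 + q))
N = 153 (N = (-18 - 37) + 2*(-8)*(-5 - 8) = -55 + 2*(-8)*(-13) = -55 + 208 = 153)
R = 46 (R = -9 + (46 - (3 + 2*(-6))) = -9 + (46 - (3 - 12)) = -9 + (46 - 1*(-9)) = -9 + (46 + 9) = -9 + 55 = 46)
N*(20 + R) = 153*(20 + 46) = 153*66 = 10098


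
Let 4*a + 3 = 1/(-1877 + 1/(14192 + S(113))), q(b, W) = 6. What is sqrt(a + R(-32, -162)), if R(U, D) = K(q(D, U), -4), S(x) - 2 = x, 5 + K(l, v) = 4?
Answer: I*sqrt(5048434893507574)/53708476 ≈ 1.3229*I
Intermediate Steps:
K(l, v) = -1 (K(l, v) = -5 + 4 = -1)
S(x) = 2 + x
R(U, D) = -1
a = -80577021/107416952 (a = -3/4 + 1/(4*(-1877 + 1/(14192 + (2 + 113)))) = -3/4 + 1/(4*(-1877 + 1/(14192 + 115))) = -3/4 + 1/(4*(-1877 + 1/14307)) = -3/4 + 1/(4*(-26854238/14307)) = -3/4 + (1/4)*(-14307/26854238) = -3/4 - 14307/107416952 = -80577021/107416952 ≈ -0.75013)
sqrt(a + R(-32, -162)) = sqrt(-80577021/107416952 - 1) = sqrt(-187993973/107416952) = I*sqrt(5048434893507574)/53708476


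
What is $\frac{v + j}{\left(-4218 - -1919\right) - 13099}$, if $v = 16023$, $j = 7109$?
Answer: $- \frac{11566}{7699} \approx -1.5023$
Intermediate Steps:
$\frac{v + j}{\left(-4218 - -1919\right) - 13099} = \frac{16023 + 7109}{\left(-4218 - -1919\right) - 13099} = \frac{23132}{\left(-4218 + 1919\right) + \left(-21426 + 8327\right)} = \frac{23132}{-2299 - 13099} = \frac{23132}{-15398} = 23132 \left(- \frac{1}{15398}\right) = - \frac{11566}{7699}$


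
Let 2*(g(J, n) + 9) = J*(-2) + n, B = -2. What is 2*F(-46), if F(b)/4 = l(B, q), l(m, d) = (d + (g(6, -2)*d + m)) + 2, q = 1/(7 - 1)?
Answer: -20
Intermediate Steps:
g(J, n) = -9 + n/2 - J (g(J, n) = -9 + (J*(-2) + n)/2 = -9 + (-2*J + n)/2 = -9 + (n - 2*J)/2 = -9 + (n/2 - J) = -9 + n/2 - J)
q = 1/6 ≈ 0.16667
l(m, d) = 2 + m - 15*d (l(m, d) = (d + ((-9 + (1/2)*(-2) - 1*6)*d + m)) + 2 = (d + ((-9 - 1 - 6)*d + m)) + 2 = (d + (-16*d + m)) + 2 = (d + (m - 16*d)) + 2 = (m - 15*d) + 2 = 2 + m - 15*d)
F(b) = -10 (F(b) = 4*(2 - 2 - 15*1/6) = 4*(2 - 2 - 5/2) = 4*(-5/2) = -10)
2*F(-46) = 2*(-10) = -20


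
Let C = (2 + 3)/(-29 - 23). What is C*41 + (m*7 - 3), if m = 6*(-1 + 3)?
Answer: 4007/52 ≈ 77.058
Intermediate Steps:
m = 12 (m = 6*2 = 12)
C = -5/52 (C = 5/(-52) = 5*(-1/52) = -5/52 ≈ -0.096154)
C*41 + (m*7 - 3) = -5/52*41 + (12*7 - 3) = -205/52 + (84 - 3) = -205/52 + 81 = 4007/52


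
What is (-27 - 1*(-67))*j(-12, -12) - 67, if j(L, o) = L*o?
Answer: 5693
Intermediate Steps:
(-27 - 1*(-67))*j(-12, -12) - 67 = (-27 - 1*(-67))*(-12*(-12)) - 67 = (-27 + 67)*144 - 67 = 40*144 - 67 = 5760 - 67 = 5693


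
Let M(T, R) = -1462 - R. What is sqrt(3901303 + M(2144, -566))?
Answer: sqrt(3900407) ≈ 1974.9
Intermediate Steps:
sqrt(3901303 + M(2144, -566)) = sqrt(3901303 + (-1462 - 1*(-566))) = sqrt(3901303 + (-1462 + 566)) = sqrt(3901303 - 896) = sqrt(3900407)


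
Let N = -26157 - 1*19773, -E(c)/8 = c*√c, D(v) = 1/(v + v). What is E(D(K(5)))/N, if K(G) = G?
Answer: √10/574125 ≈ 5.5080e-6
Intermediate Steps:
D(v) = 1/(2*v)
E(c) = -8*c^(3/2) (E(c) = -8*c*√c = -8*c^(3/2))
N = -45930 (N = -26157 - 19773 = -45930)
E(D(K(5)))/N = -8*√10/100/(-45930) = -8*√10/100*(-1/45930) = -2*√10/25*(-1/45930) = √10/574125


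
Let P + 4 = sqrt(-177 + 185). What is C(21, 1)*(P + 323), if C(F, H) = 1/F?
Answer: 319/21 + 2*sqrt(2)/21 ≈ 15.325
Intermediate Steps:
P = -4 + 2*sqrt(2) (P = -4 + sqrt(-177 + 185) = -4 + sqrt(8) = -4 + 2*sqrt(2) ≈ -1.1716)
C(21, 1)*(P + 323) = ((-4 + 2*sqrt(2)) + 323)/21 = (319 + 2*sqrt(2))/21 = 319/21 + 2*sqrt(2)/21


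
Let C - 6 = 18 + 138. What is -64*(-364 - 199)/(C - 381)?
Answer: -36032/219 ≈ -164.53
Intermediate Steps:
C = 162 (C = 6 + (18 + 138) = 6 + 156 = 162)
-64*(-364 - 199)/(C - 381) = -64*(-364 - 199)/(162 - 381) = -(-36032)/(-219) = -(-36032)*(-1)/219 = -64*563/219 = -36032/219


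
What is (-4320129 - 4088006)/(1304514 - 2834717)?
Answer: 8408135/1530203 ≈ 5.4948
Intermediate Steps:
(-4320129 - 4088006)/(1304514 - 2834717) = -8408135/(-1530203) = -8408135*(-1/1530203) = 8408135/1530203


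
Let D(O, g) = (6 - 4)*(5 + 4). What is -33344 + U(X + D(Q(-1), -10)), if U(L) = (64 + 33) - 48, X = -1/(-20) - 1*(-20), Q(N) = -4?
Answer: -33295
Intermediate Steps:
D(O, g) = 18 (D(O, g) = 2*9 = 18)
X = 401/20 (X = -1*(-1/20) + 20 = 1/20 + 20 = 401/20 ≈ 20.050)
U(L) = 49 (U(L) = 97 - 48 = 49)
-33344 + U(X + D(Q(-1), -10)) = -33344 + 49 = -33295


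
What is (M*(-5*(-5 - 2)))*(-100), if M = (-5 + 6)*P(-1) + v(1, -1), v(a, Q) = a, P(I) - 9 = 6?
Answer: -56000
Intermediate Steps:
P(I) = 15 (P(I) = 9 + 6 = 15)
M = 16 (M = (-5 + 6)*15 + 1 = 1*15 + 1 = 15 + 1 = 16)
(M*(-5*(-5 - 2)))*(-100) = (16*(-5*(-5 - 2)))*(-100) = (16*(-5*(-7)))*(-100) = (16*35)*(-100) = 560*(-100) = -56000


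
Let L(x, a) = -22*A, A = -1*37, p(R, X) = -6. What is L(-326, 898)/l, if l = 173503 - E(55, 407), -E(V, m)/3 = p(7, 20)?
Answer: 814/173485 ≈ 0.0046920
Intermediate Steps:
E(V, m) = 18 (E(V, m) = -3*(-6) = 18)
A = -37
l = 173485 (l = 173503 - 1*18 = 173503 - 18 = 173485)
L(x, a) = 814 (L(x, a) = -22*(-37) = 814)
L(-326, 898)/l = 814/173485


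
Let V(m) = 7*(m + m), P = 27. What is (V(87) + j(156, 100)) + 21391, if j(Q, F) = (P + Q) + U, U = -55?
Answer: 22737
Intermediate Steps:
j(Q, F) = -28 + Q (j(Q, F) = (27 + Q) - 55 = -28 + Q)
V(m) = 14*m (V(m) = 7*(2*m) = 14*m)
(V(87) + j(156, 100)) + 21391 = (14*87 + (-28 + 156)) + 21391 = (1218 + 128) + 21391 = 1346 + 21391 = 22737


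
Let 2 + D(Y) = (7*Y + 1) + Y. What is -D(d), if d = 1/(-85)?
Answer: 93/85 ≈ 1.0941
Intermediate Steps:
d = -1/85 ≈ -0.011765
D(Y) = -1 + 8*Y (D(Y) = -2 + ((7*Y + 1) + Y) = -2 + ((1 + 7*Y) + Y) = -2 + (1 + 8*Y) = -1 + 8*Y)
-D(d) = -(-1 + 8*(-1/85)) = -(-1 - 8/85) = -1*(-93/85) = 93/85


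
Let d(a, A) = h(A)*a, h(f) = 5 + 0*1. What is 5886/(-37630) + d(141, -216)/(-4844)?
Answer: -27520467/91139860 ≈ -0.30196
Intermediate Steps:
h(f) = 5 (h(f) = 5 + 0 = 5)
d(a, A) = 5*a
5886/(-37630) + d(141, -216)/(-4844) = 5886/(-37630) + (5*141)/(-4844) = 5886*(-1/37630) + 705*(-1/4844) = -2943/18815 - 705/4844 = -27520467/91139860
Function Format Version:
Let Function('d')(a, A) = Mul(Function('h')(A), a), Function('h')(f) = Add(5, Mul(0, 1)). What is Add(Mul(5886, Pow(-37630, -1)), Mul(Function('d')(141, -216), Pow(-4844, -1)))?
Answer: Rational(-27520467, 91139860) ≈ -0.30196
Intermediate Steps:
Function('h')(f) = 5 (Function('h')(f) = Add(5, 0) = 5)
Function('d')(a, A) = Mul(5, a)
Add(Mul(5886, Pow(-37630, -1)), Mul(Function('d')(141, -216), Pow(-4844, -1))) = Add(Mul(5886, Pow(-37630, -1)), Mul(Mul(5, 141), Pow(-4844, -1))) = Add(Mul(5886, Rational(-1, 37630)), Mul(705, Rational(-1, 4844))) = Add(Rational(-2943, 18815), Rational(-705, 4844)) = Rational(-27520467, 91139860)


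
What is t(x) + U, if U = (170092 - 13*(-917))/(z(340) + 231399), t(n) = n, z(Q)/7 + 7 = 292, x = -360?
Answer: -27946609/77798 ≈ -359.22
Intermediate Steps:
z(Q) = 1995 (z(Q) = -49 + 7*292 = -49 + 2044 = 1995)
U = 60671/77798 (U = (170092 - 13*(-917))/(1995 + 231399) = (170092 + 11921)/233394 = 182013*(1/233394) = 60671/77798 ≈ 0.77985)
t(x) + U = -360 + 60671/77798 = -27946609/77798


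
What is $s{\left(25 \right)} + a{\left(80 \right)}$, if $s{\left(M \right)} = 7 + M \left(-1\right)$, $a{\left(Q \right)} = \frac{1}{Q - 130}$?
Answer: $- \frac{901}{50} \approx -18.02$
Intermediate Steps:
$a{\left(Q \right)} = \frac{1}{-130 + Q}$
$s{\left(M \right)} = 7 - M$
$s{\left(25 \right)} + a{\left(80 \right)} = \left(7 - 25\right) + \frac{1}{-130 + 80} = \left(7 - 25\right) + \frac{1}{-50} = -18 - \frac{1}{50} = - \frac{901}{50}$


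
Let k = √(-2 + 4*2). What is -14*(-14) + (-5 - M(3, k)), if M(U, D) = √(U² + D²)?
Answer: 191 - √15 ≈ 187.13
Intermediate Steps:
k = √6 (k = √(-2 + 8) = √6 ≈ 2.4495)
M(U, D) = √(D² + U²)
-14*(-14) + (-5 - M(3, k)) = -14*(-14) + (-5 - √((√6)² + 3²)) = 196 + (-5 - √(6 + 9)) = 196 + (-5 - √15) = 191 - √15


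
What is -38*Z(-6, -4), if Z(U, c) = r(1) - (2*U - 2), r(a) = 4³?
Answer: -2964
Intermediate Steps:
r(a) = 64
Z(U, c) = 66 - 2*U (Z(U, c) = 64 - (2*U - 2) = 64 - (-2 + 2*U) = 64 + (2 - 2*U) = 66 - 2*U)
-38*Z(-6, -4) = -38*(66 - 2*(-6)) = -38*(66 + 12) = -38*78 = -2964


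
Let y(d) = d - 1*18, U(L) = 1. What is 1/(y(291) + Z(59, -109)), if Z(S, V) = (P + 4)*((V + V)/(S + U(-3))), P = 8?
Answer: 5/1147 ≈ 0.0043592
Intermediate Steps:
y(d) = -18 + d (y(d) = d - 18 = -18 + d)
Z(S, V) = 24*V/(1 + S) (Z(S, V) = (8 + 4)*((V + V)/(S + 1)) = 12*((2*V)/(1 + S)) = 12*(2*V/(1 + S)) = 24*V/(1 + S))
1/(y(291) + Z(59, -109)) = 1/((-18 + 291) + 24*(-109)/(1 + 59)) = 1/(273 + 24*(-109)/60) = 1/(273 + 24*(-109)*(1/60)) = 1/(273 - 218/5) = 1/(1147/5) = 5/1147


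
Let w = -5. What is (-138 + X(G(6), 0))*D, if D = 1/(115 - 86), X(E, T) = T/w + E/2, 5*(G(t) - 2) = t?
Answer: -682/145 ≈ -4.7034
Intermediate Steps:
G(t) = 2 + t/5
X(E, T) = E/2 - T/5 (X(E, T) = T/(-5) + E/2 = T*(-⅕) + E*(½) = -T/5 + E/2 = E/2 - T/5)
D = 1/29 ≈ 0.034483
(-138 + X(G(6), 0))*D = (-138 + ((2 + (⅕)*6)/2 - ⅕*0))*(1/29) = (-138 + ((2 + 6/5)/2 + 0))*(1/29) = (-138 + ((½)*(16/5) + 0))*(1/29) = (-138 + (8/5 + 0))*(1/29) = (-138 + 8/5)*(1/29) = -682/5*1/29 = -682/145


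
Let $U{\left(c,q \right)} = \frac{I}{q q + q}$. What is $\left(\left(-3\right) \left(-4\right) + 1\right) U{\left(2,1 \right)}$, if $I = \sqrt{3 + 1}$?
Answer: $13$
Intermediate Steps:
$I = 2$ ($I = \sqrt{4} = 2$)
$U{\left(c,q \right)} = \frac{2}{q + q^{2}}$ ($U{\left(c,q \right)} = \frac{2}{q q + q} = \frac{2}{q^{2} + q} = \frac{2}{q + q^{2}}$)
$\left(\left(-3\right) \left(-4\right) + 1\right) U{\left(2,1 \right)} = \left(\left(-3\right) \left(-4\right) + 1\right) \frac{2}{1 \left(1 + 1\right)} = \left(12 + 1\right) 2 \cdot 1 \cdot \frac{1}{2} = 13 \cdot 2 \cdot 1 \cdot \frac{1}{2} = 13 \cdot 1 = 13$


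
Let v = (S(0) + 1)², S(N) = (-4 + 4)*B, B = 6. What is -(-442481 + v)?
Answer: 442480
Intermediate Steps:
S(N) = 0 (S(N) = (-4 + 4)*6 = 0*6 = 0)
v = 1 (v = (0 + 1)² = 1² = 1)
-(-442481 + v) = -(-442481 + 1) = -1*(-442480) = 442480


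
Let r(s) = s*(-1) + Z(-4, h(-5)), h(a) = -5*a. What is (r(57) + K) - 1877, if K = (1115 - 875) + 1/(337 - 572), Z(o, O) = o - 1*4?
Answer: -399971/235 ≈ -1702.0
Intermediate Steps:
Z(o, O) = -4 + o (Z(o, O) = o - 4 = -4 + o)
K = 56399/235 (K = 240 + 1/(-235) = 240 - 1/235 = 56399/235 ≈ 240.00)
r(s) = -8 - s (r(s) = s*(-1) + (-4 - 4) = -s - 8 = -8 - s)
(r(57) + K) - 1877 = ((-8 - 1*57) + 56399/235) - 1877 = ((-8 - 57) + 56399/235) - 1877 = (-65 + 56399/235) - 1877 = 41124/235 - 1877 = -399971/235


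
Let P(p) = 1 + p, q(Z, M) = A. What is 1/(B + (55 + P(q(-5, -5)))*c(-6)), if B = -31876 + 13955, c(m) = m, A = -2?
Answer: -1/18245 ≈ -5.4810e-5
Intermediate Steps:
q(Z, M) = -2
B = -17921
1/(B + (55 + P(q(-5, -5)))*c(-6)) = 1/(-17921 + (55 + (1 - 2))*(-6)) = 1/(-17921 + (55 - 1)*(-6)) = 1/(-17921 + 54*(-6)) = 1/(-17921 - 324) = 1/(-18245) = -1/18245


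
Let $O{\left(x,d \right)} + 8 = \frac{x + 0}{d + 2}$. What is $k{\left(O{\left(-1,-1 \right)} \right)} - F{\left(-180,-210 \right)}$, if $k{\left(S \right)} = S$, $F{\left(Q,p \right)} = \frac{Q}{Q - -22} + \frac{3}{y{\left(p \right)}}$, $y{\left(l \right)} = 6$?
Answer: $- \frac{1681}{158} \approx -10.639$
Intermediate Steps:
$O{\left(x,d \right)} = -8 + \frac{x}{2 + d}$ ($O{\left(x,d \right)} = -8 + \frac{x + 0}{d + 2} = -8 + \frac{x}{2 + d}$)
$F{\left(Q,p \right)} = \frac{1}{2} + \frac{Q}{22 + Q}$ ($F{\left(Q,p \right)} = \frac{Q}{Q - -22} + \frac{3}{6} = \frac{Q}{Q + 22} + 3 \cdot \frac{1}{6} = \frac{Q}{22 + Q} + \frac{1}{2} = \frac{1}{2} + \frac{Q}{22 + Q}$)
$k{\left(O{\left(-1,-1 \right)} \right)} - F{\left(-180,-210 \right)} = \frac{-16 - 1 - -8}{2 - 1} - \frac{22 + 3 \left(-180\right)}{2 \left(22 - 180\right)} = \frac{-16 - 1 + 8}{1} - \frac{22 - 540}{2 \left(-158\right)} = 1 \left(-9\right) - \frac{1}{2} \left(- \frac{1}{158}\right) \left(-518\right) = -9 - \frac{259}{158} = - \frac{1681}{158}$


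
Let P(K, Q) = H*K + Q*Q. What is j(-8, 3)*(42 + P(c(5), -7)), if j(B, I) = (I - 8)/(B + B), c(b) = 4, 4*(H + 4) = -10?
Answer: 325/16 ≈ 20.313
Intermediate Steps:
H = -13/2 (H = -4 + (1/4)*(-10) = -4 - 5/2 = -13/2 ≈ -6.5000)
P(K, Q) = Q**2 - 13*K/2 (P(K, Q) = -13*K/2 + Q*Q = -13*K/2 + Q**2 = Q**2 - 13*K/2)
j(B, I) = (-8 + I)/(2*B) (j(B, I) = (-8 + I)/((2*B)) = (-8 + I)*(1/(2*B)) = (-8 + I)/(2*B))
j(-8, 3)*(42 + P(c(5), -7)) = ((1/2)*(-8 + 3)/(-8))*(42 + ((-7)**2 - 13/2*4)) = ((1/2)*(-1/8)*(-5))*(42 + (49 - 26)) = 5*(42 + 23)/16 = (5/16)*65 = 325/16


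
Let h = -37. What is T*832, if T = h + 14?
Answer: -19136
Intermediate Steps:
T = -23 (T = -37 + 14 = -23)
T*832 = -23*832 = -19136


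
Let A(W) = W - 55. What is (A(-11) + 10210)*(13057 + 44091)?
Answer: 579709312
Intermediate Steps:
A(W) = -55 + W
(A(-11) + 10210)*(13057 + 44091) = ((-55 - 11) + 10210)*(13057 + 44091) = (-66 + 10210)*57148 = 10144*57148 = 579709312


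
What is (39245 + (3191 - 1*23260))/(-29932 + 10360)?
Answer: -1598/1631 ≈ -0.97977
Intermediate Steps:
(39245 + (3191 - 1*23260))/(-29932 + 10360) = (39245 + (3191 - 23260))/(-19572) = (39245 - 20069)*(-1/19572) = 19176*(-1/19572) = -1598/1631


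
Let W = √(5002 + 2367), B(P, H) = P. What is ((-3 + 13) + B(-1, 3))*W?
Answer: 9*√7369 ≈ 772.59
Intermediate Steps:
W = √7369 ≈ 85.843
((-3 + 13) + B(-1, 3))*W = ((-3 + 13) - 1)*√7369 = (10 - 1)*√7369 = 9*√7369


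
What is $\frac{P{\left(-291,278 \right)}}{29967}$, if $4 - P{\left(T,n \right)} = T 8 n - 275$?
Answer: $\frac{215821}{9989} \approx 21.606$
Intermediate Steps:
$P{\left(T,n \right)} = 279 - 8 T n$ ($P{\left(T,n \right)} = 4 - \left(T 8 n - 275\right) = 4 - \left(8 T n - 275\right) = 4 - \left(-275 + 8 T n\right) = 279 - 8 T n$)
$\frac{P{\left(-291,278 \right)}}{29967} = \frac{279 - \left(-2328\right) 278}{29967} = \left(279 + 647184\right) \frac{1}{29967} = 647463 \cdot \frac{1}{29967} = \frac{215821}{9989}$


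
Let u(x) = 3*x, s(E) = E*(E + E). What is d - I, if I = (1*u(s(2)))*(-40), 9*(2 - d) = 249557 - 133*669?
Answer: -151922/9 ≈ -16880.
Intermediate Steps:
s(E) = 2*E**2 (s(E) = E*(2*E) = 2*E**2)
d = -160562/9 (d = 2 - (249557 - 133*669)/9 = 2 - (249557 - 88977)/9 = 2 - 1/9*160580 = 2 - 160580/9 = -160562/9 ≈ -17840.)
I = -960 (I = (1*(3*(2*2**2)))*(-40) = (1*(3*(2*4)))*(-40) = (1*(3*8))*(-40) = (1*24)*(-40) = 24*(-40) = -960)
d - I = -160562/9 - 1*(-960) = -160562/9 + 960 = -151922/9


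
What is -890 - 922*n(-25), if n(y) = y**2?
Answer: -577140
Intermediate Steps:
-890 - 922*n(-25) = -890 - 922*(-25)**2 = -890 - 922*625 = -890 - 576250 = -577140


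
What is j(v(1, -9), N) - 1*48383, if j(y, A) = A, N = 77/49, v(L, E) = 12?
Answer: -338670/7 ≈ -48381.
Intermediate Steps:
N = 11/7 (N = 77*(1/49) = 11/7 ≈ 1.5714)
j(v(1, -9), N) - 1*48383 = 11/7 - 1*48383 = 11/7 - 48383 = -338670/7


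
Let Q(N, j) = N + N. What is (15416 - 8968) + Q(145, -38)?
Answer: 6738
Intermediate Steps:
Q(N, j) = 2*N
(15416 - 8968) + Q(145, -38) = (15416 - 8968) + 2*145 = 6448 + 290 = 6738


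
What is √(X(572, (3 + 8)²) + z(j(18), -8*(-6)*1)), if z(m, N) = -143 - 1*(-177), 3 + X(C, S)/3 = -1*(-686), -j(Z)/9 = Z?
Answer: √2083 ≈ 45.640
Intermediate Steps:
j(Z) = -9*Z
X(C, S) = 2049 (X(C, S) = -9 + 3*(-1*(-686)) = -9 + 3*686 = -9 + 2058 = 2049)
z(m, N) = 34 (z(m, N) = -143 + 177 = 34)
√(X(572, (3 + 8)²) + z(j(18), -8*(-6)*1)) = √(2049 + 34) = √2083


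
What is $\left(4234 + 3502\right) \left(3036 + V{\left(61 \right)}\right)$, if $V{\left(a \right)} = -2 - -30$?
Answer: $23703104$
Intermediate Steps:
$V{\left(a \right)} = 28$ ($V{\left(a \right)} = -2 + 30 = 28$)
$\left(4234 + 3502\right) \left(3036 + V{\left(61 \right)}\right) = \left(4234 + 3502\right) \left(3036 + 28\right) = 7736 \cdot 3064 = 23703104$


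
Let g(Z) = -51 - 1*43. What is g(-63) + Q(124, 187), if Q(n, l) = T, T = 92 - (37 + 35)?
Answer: -74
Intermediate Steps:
T = 20 (T = 92 - 1*72 = 92 - 72 = 20)
g(Z) = -94 (g(Z) = -51 - 43 = -94)
Q(n, l) = 20
g(-63) + Q(124, 187) = -94 + 20 = -74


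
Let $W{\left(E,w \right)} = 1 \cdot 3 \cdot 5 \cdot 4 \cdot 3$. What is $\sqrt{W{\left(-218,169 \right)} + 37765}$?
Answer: $\sqrt{37945} \approx 194.79$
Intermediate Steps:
$W{\left(E,w \right)} = 180$ ($W{\left(E,w \right)} = 3 \cdot 20 \cdot 3 = 3 \cdot 60 = 180$)
$\sqrt{W{\left(-218,169 \right)} + 37765} = \sqrt{180 + 37765} = \sqrt{37945}$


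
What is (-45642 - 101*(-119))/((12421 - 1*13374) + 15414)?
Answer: -33623/14461 ≈ -2.3251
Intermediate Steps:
(-45642 - 101*(-119))/((12421 - 1*13374) + 15414) = (-45642 + 12019)/((12421 - 13374) + 15414) = -33623/(-953 + 15414) = -33623/14461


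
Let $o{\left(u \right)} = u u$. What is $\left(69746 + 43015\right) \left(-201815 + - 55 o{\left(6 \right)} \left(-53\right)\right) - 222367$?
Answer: $-10923944242$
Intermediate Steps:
$o{\left(u \right)} = u^{2}$
$\left(69746 + 43015\right) \left(-201815 + - 55 o{\left(6 \right)} \left(-53\right)\right) - 222367 = \left(69746 + 43015\right) \left(-201815 + - 55 \cdot 6^{2} \left(-53\right)\right) - 222367 = 112761 \left(-201815 + \left(-55\right) 36 \left(-53\right)\right) - 222367 = 112761 \left(-201815 - -104940\right) - 222367 = 112761 \left(-201815 + 104940\right) - 222367 = 112761 \left(-96875\right) - 222367 = -10923721875 - 222367 = -10923944242$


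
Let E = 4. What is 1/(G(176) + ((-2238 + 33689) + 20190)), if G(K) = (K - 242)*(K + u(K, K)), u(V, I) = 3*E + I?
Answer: 1/27617 ≈ 3.6210e-5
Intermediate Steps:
u(V, I) = 12 + I (u(V, I) = 3*4 + I = 12 + I)
G(K) = (-242 + K)*(12 + 2*K) (G(K) = (K - 242)*(K + (12 + K)) = (-242 + K)*(12 + 2*K))
1/(G(176) + ((-2238 + 33689) + 20190)) = 1/((-2904 - 472*176 + 2*176**2) + ((-2238 + 33689) + 20190)) = 1/((-2904 - 83072 + 2*30976) + (31451 + 20190)) = 1/((-2904 - 83072 + 61952) + 51641) = 1/(-24024 + 51641) = 1/27617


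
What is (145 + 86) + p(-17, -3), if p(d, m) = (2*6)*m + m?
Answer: 192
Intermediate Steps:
p(d, m) = 13*m (p(d, m) = 12*m + m = 13*m)
(145 + 86) + p(-17, -3) = (145 + 86) + 13*(-3) = 231 - 39 = 192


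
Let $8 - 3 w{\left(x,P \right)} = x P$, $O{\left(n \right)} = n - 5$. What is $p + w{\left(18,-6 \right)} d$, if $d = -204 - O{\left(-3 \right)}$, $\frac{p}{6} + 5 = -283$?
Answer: $- \frac{27920}{3} \approx -9306.7$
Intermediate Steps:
$O{\left(n \right)} = -5 + n$ ($O{\left(n \right)} = n - 5 = -5 + n$)
$w{\left(x,P \right)} = \frac{8}{3} - \frac{P x}{3}$ ($w{\left(x,P \right)} = \frac{8}{3} - \frac{x P}{3} = \frac{8}{3} - \frac{P x}{3}$)
$p = -1728$ ($p = -30 + 6 \left(-283\right) = -30 - 1698 = -1728$)
$d = -196$ ($d = -204 - \left(-5 - 3\right) = -204 - -8 = -204 + 8 = -196$)
$p + w{\left(18,-6 \right)} d = -1728 + \left(\frac{8}{3} - \left(-2\right) 18\right) \left(-196\right) = -1728 + \left(\frac{8}{3} + 36\right) \left(-196\right) = -1728 + \frac{116}{3} \left(-196\right) = -1728 - \frac{22736}{3} = - \frac{27920}{3}$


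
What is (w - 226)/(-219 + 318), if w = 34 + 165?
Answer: -3/11 ≈ -0.27273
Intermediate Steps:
w = 199
(w - 226)/(-219 + 318) = (199 - 226)/(-219 + 318) = -27/99 = -27*1/99 = -3/11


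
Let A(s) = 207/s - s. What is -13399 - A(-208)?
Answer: -2830049/208 ≈ -13606.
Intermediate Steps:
A(s) = -s + 207/s
-13399 - A(-208) = -13399 - (-1*(-208) + 207/(-208)) = -13399 - (208 + 207*(-1/208)) = -13399 - (208 - 207/208) = -13399 - 1*43057/208 = -13399 - 43057/208 = -2830049/208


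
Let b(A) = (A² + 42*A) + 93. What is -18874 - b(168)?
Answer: -54247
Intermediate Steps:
b(A) = 93 + A² + 42*A
-18874 - b(168) = -18874 - (93 + 168² + 42*168) = -18874 - (93 + 28224 + 7056) = -18874 - 1*35373 = -18874 - 35373 = -54247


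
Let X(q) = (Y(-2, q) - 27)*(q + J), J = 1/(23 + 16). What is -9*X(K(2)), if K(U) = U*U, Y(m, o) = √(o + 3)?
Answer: 12717/13 - 471*√7/13 ≈ 882.37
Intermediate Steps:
J = 1/39 ≈ 0.025641
Y(m, o) = √(3 + o)
K(U) = U²
X(q) = (-27 + √(3 + q))*(1/39 + q) (X(q) = (√(3 + q) - 27)*(q + 1/39) = (-27 + √(3 + q))*(1/39 + q))
-9*X(K(2)) = -9*(-9/13 - 27*2² + √(3 + 2²)/39 + 2²*√(3 + 2²)) = -9*(-9/13 - 27*4 + √(3 + 4)/39 + 4*√(3 + 4)) = -9*(-9/13 - 108 + √7/39 + 4*√7) = -9*(-1413/13 + 157*√7/39) = 12717/13 - 471*√7/13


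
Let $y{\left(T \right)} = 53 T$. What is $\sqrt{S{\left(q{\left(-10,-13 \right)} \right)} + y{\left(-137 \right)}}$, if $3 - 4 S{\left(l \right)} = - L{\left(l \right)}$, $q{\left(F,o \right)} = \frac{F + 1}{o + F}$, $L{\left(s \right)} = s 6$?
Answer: $\frac{i \sqrt{15361447}}{46} \approx 85.204 i$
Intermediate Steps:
$L{\left(s \right)} = 6 s$
$q{\left(F,o \right)} = \frac{1 + F}{F + o}$
$S{\left(l \right)} = \frac{3}{4} + \frac{3 l}{2}$ ($S{\left(l \right)} = \frac{3}{4} - \frac{\left(-1\right) 6 l}{4} = \frac{3}{4} - \frac{\left(-6\right) l}{4} = \frac{3}{4} + \frac{3 l}{2}$)
$\sqrt{S{\left(q{\left(-10,-13 \right)} \right)} + y{\left(-137 \right)}} = \sqrt{\left(\frac{3}{4} + \frac{3 \frac{1 - 10}{-10 - 13}}{2}\right) + 53 \left(-137\right)} = \sqrt{\left(\frac{3}{4} + \frac{3 \frac{1}{-23} \left(-9\right)}{2}\right) - 7261} = \sqrt{\left(\frac{3}{4} + \frac{3 \left(\left(- \frac{1}{23}\right) \left(-9\right)\right)}{2}\right) - 7261} = \sqrt{\left(\frac{3}{4} + \frac{3}{2} \cdot \frac{9}{23}\right) - 7261} = \sqrt{\left(\frac{3}{4} + \frac{27}{46}\right) - 7261} = \sqrt{\frac{123}{92} - 7261} = \sqrt{- \frac{667889}{92}} = \frac{i \sqrt{15361447}}{46}$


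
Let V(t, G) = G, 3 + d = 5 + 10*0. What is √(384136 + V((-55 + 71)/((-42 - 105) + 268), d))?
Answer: 3*√42682 ≈ 619.79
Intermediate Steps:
d = 2 (d = -3 + (5 + 10*0) = -3 + (5 + 0) = -3 + 5 = 2)
√(384136 + V((-55 + 71)/((-42 - 105) + 268), d)) = √(384136 + 2) = √384138 = 3*√42682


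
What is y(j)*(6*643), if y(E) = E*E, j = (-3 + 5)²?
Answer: 61728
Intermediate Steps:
j = 4 (j = 2² = 4)
y(E) = E²
y(j)*(6*643) = 4²*(6*643) = 16*3858 = 61728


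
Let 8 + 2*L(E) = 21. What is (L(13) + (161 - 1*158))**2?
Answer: 361/4 ≈ 90.250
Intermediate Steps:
L(E) = 13/2 (L(E) = -4 + (1/2)*21 = -4 + 21/2 = 13/2)
(L(13) + (161 - 1*158))**2 = (13/2 + (161 - 1*158))**2 = (13/2 + (161 - 158))**2 = (13/2 + 3)**2 = (19/2)**2 = 361/4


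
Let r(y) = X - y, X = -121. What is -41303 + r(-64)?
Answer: -41360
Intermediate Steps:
r(y) = -121 - y
-41303 + r(-64) = -41303 + (-121 - 1*(-64)) = -41303 + (-121 + 64) = -41303 - 57 = -41360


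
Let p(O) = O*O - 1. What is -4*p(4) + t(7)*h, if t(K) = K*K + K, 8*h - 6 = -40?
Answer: -298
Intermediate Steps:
p(O) = -1 + O**2 (p(O) = O**2 - 1 = -1 + O**2)
h = -17/4 (h = 3/4 + (1/8)*(-40) = 3/4 - 5 = -17/4 ≈ -4.2500)
t(K) = K + K**2 (t(K) = K**2 + K = K + K**2)
-4*p(4) + t(7)*h = -4*(-1 + 4**2) + (7*(1 + 7))*(-17/4) = -4*(-1 + 16) + (7*8)*(-17/4) = -4*15 + 56*(-17/4) = -60 - 238 = -298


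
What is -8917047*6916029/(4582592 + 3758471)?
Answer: -61670555646363/8341063 ≈ -7.3936e+6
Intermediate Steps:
-8917047*6916029/(4582592 + 3758471) = -8917047/(8341063*(1/6916029)) = -8917047/8341063/6916029 = -8917047*6916029/8341063 = -61670555646363/8341063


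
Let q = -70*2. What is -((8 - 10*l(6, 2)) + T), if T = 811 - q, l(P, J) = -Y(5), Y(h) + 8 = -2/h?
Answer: -875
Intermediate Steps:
q = -140
Y(h) = -8 - 2/h
l(P, J) = 42/5 (l(P, J) = -(-8 - 2/5) = -(-8 - 2*⅕) = -(-8 - ⅖) = -1*(-42/5) = 42/5)
T = 951 (T = 811 - 1*(-140) = 811 + 140 = 951)
-((8 - 10*l(6, 2)) + T) = -((8 - 10*42/5) + 951) = -((8 - 84) + 951) = -(-76 + 951) = -1*875 = -875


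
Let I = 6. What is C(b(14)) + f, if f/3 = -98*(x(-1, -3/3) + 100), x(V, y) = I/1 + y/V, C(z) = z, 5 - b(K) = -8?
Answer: -31445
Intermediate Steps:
b(K) = 13 (b(K) = 5 - 1*(-8) = 5 + 8 = 13)
x(V, y) = 6 + y/V (x(V, y) = 6/1 + y/V = 6*1 + y/V = 6 + y/V)
f = -31458 (f = 3*(-98*((6 - 3/3/(-1)) + 100)) = 3*(-98*((6 - 3*1/3*(-1)) + 100)) = 3*(-98*((6 - 1*(-1)) + 100)) = 3*(-98*((6 + 1) + 100)) = 3*(-98*(7 + 100)) = 3*(-98*107) = 3*(-10486) = -31458)
C(b(14)) + f = 13 - 31458 = -31445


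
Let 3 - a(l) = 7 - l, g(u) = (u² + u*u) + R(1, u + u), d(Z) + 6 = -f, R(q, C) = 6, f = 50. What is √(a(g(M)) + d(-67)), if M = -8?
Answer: √74 ≈ 8.6023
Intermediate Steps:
d(Z) = -56 (d(Z) = -6 - 1*50 = -6 - 50 = -56)
g(u) = 6 + 2*u² (g(u) = (u² + u*u) + 6 = (u² + u²) + 6 = 2*u² + 6 = 6 + 2*u²)
a(l) = -4 + l (a(l) = 3 - (7 - l) = 3 + (-7 + l) = -4 + l)
√(a(g(M)) + d(-67)) = √((-4 + (6 + 2*(-8)²)) - 56) = √((-4 + (6 + 2*64)) - 56) = √((-4 + (6 + 128)) - 56) = √((-4 + 134) - 56) = √(130 - 56) = √74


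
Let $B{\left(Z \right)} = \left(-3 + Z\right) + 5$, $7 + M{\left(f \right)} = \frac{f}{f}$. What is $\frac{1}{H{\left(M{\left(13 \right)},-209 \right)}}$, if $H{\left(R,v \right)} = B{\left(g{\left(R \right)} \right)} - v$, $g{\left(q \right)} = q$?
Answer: $\frac{1}{205} \approx 0.0048781$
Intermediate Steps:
$M{\left(f \right)} = -6$ ($M{\left(f \right)} = -7 + \frac{f}{f} = -7 + 1 = -6$)
$B{\left(Z \right)} = 2 + Z$
$H{\left(R,v \right)} = 2 + R - v$ ($H{\left(R,v \right)} = \left(2 + R\right) - v = 2 + R - v$)
$\frac{1}{H{\left(M{\left(13 \right)},-209 \right)}} = \frac{1}{2 - 6 - -209} = \frac{1}{2 - 6 + 209} = \frac{1}{205}$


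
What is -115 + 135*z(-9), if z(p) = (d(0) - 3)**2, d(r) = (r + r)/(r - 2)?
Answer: 1100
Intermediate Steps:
d(r) = 2*r/(-2 + r) (d(r) = (2*r)/(-2 + r) = 2*r/(-2 + r))
z(p) = 9 (z(p) = (2*0/(-2 + 0) - 3)**2 = (2*0/(-2) - 3)**2 = (2*0*(-1/2) - 3)**2 = (0 - 3)**2 = (-3)**2 = 9)
-115 + 135*z(-9) = -115 + 135*9 = -115 + 1215 = 1100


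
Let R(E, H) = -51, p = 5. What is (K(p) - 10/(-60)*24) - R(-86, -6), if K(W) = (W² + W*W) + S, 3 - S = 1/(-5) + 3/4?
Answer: 2149/20 ≈ 107.45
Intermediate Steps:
S = 49/20 (S = 3 - (1/(-5) + 3/4) = 3 - (1*(-⅕) + 3*(¼)) = 3 - (-⅕ + ¾) = 3 - 1*11/20 = 3 - 11/20 = 49/20 ≈ 2.4500)
K(W) = 49/20 + 2*W² (K(W) = (W² + W*W) + 49/20 = (W² + W²) + 49/20 = 2*W² + 49/20 = 49/20 + 2*W²)
(K(p) - 10/(-60)*24) - R(-86, -6) = ((49/20 + 2*5²) - 10/(-60)*24) - 1*(-51) = ((49/20 + 2*25) - 10*(-1/60)*24) + 51 = ((49/20 + 50) + (⅙)*24) + 51 = (1049/20 + 4) + 51 = 1129/20 + 51 = 2149/20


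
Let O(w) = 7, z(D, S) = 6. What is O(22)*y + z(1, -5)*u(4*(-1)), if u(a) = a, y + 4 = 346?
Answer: 2370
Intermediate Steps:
y = 342 (y = -4 + 346 = 342)
O(22)*y + z(1, -5)*u(4*(-1)) = 7*342 + 6*(4*(-1)) = 2394 + 6*(-4) = 2394 - 24 = 2370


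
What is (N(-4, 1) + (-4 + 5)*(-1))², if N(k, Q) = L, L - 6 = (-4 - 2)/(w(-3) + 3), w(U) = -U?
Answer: 16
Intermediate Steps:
L = 5 (L = 6 + (-4 - 2)/(-1*(-3) + 3) = 6 - 6/(3 + 3) = 6 - 6/6 = 6 - 6*⅙ = 6 - 1 = 5)
N(k, Q) = 5
(N(-4, 1) + (-4 + 5)*(-1))² = (5 + (-4 + 5)*(-1))² = (5 + 1*(-1))² = (5 - 1)² = 4² = 16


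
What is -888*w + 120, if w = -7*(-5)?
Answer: -30960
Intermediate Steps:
w = 35
-888*w + 120 = -888*35 + 120 = -148*210 + 120 = -31080 + 120 = -30960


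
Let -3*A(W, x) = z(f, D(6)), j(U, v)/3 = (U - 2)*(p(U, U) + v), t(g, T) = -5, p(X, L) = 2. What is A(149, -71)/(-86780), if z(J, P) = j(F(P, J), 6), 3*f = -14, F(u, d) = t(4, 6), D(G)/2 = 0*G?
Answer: -14/21695 ≈ -0.00064531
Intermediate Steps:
D(G) = 0 (D(G) = 2*(0*G) = 2*0 = 0)
F(u, d) = -5
f = -14/3 (f = (⅓)*(-14) = -14/3 ≈ -4.6667)
j(U, v) = 3*(-2 + U)*(2 + v) (j(U, v) = 3*((U - 2)*(2 + v)) = 3*((-2 + U)*(2 + v)) = 3*(-2 + U)*(2 + v))
z(J, P) = -168 (z(J, P) = -12 - 6*6 + 6*(-5) + 3*(-5)*6 = -12 - 36 - 30 - 90 = -168)
A(W, x) = 56 (A(W, x) = -⅓*(-168) = 56)
A(149, -71)/(-86780) = 56/(-86780) = 56*(-1/86780) = -14/21695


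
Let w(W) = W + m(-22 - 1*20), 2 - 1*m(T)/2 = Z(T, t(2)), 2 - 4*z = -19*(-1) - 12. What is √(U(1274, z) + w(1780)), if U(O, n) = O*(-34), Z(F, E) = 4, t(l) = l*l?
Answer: 2*I*√10385 ≈ 203.81*I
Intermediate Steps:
t(l) = l²
z = -5/4 (z = ½ - (-19*(-1) - 12)/4 = ½ - (19 - 12)/4 = ½ - ¼*7 = ½ - 7/4 = -5/4 ≈ -1.2500)
m(T) = -4 (m(T) = 4 - 2*4 = 4 - 8 = -4)
U(O, n) = -34*O
w(W) = -4 + W (w(W) = W - 4 = -4 + W)
√(U(1274, z) + w(1780)) = √(-34*1274 + (-4 + 1780)) = √(-43316 + 1776) = √(-41540) = 2*I*√10385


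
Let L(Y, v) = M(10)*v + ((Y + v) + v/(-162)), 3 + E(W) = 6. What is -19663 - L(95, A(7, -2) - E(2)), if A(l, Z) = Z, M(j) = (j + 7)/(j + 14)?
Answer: -12797669/648 ≈ -19750.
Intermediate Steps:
M(j) = (7 + j)/(14 + j)
E(W) = 3 (E(W) = -3 + 6 = 3)
L(Y, v) = Y + 1103*v/648 (L(Y, v) = ((7 + 10)/(14 + 10))*v + ((Y + v) + v/(-162)) = (17/24)*v + ((Y + v) + v*(-1/162)) = ((1/24)*17)*v + ((Y + v) - v/162) = 17*v/24 + (Y + 161*v/162) = Y + 1103*v/648)
-19663 - L(95, A(7, -2) - E(2)) = -19663 - (95 + 1103*(-2 - 1*3)/648) = -19663 - (95 + 1103*(-2 - 3)/648) = -19663 - (95 + (1103/648)*(-5)) = -19663 - (95 - 5515/648) = -19663 - 1*56045/648 = -19663 - 56045/648 = -12797669/648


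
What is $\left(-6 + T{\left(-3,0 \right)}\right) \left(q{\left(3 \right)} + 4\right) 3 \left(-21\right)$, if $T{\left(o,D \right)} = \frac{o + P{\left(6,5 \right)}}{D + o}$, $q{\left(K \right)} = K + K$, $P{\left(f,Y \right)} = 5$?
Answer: $4200$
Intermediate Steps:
$q{\left(K \right)} = 2 K$
$T{\left(o,D \right)} = \frac{5 + o}{D + o}$ ($T{\left(o,D \right)} = \frac{o + 5}{D + o} = \frac{5 + o}{D + o}$)
$\left(-6 + T{\left(-3,0 \right)}\right) \left(q{\left(3 \right)} + 4\right) 3 \left(-21\right) = \left(-6 + \frac{5 - 3}{0 - 3}\right) \left(2 \cdot 3 + 4\right) 3 \left(-21\right) = \left(-6 + \frac{1}{-3} \cdot 2\right) \left(6 + 4\right) 3 \left(-21\right) = \left(-6 - \frac{2}{3}\right) 10 \cdot 3 \left(-21\right) = \left(-6 - \frac{2}{3}\right) 30 \left(-21\right) = \left(- \frac{20}{3}\right) 30 \left(-21\right) = \left(-200\right) \left(-21\right) = 4200$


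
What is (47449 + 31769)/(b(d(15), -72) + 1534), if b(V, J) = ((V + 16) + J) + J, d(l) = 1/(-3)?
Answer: 237654/4217 ≈ 56.356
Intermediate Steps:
d(l) = -⅓
b(V, J) = 16 + V + 2*J (b(V, J) = ((16 + V) + J) + J = (16 + J + V) + J = 16 + V + 2*J)
(47449 + 31769)/(b(d(15), -72) + 1534) = (47449 + 31769)/((16 - ⅓ + 2*(-72)) + 1534) = 79218/((16 - ⅓ - 144) + 1534) = 79218/(-385/3 + 1534) = 79218/(4217/3) = 79218*(3/4217) = 237654/4217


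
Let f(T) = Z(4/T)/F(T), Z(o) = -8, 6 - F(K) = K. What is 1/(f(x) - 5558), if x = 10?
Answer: -1/5556 ≈ -0.00017999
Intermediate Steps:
F(K) = 6 - K
f(T) = -8/(6 - T)
1/(f(x) - 5558) = 1/(8/(-6 + 10) - 5558) = 1/(8/4 - 5558) = 1/(8*(¼) - 5558) = 1/(2 - 5558) = 1/(-5556) = -1/5556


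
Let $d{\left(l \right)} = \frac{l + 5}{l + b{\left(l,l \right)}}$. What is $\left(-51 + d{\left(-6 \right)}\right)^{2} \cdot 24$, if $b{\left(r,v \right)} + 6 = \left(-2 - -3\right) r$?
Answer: $\frac{1681778}{27} \approx 62288.0$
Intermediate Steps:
$b{\left(r,v \right)} = -6 + r$ ($b{\left(r,v \right)} = -6 + \left(-2 - -3\right) r = -6 + \left(-2 + 3\right) r = -6 + 1 r = -6 + r$)
$d{\left(l \right)} = \frac{5 + l}{-6 + 2 l}$ ($d{\left(l \right)} = \frac{l + 5}{l + \left(-6 + l\right)} = \frac{5 + l}{-6 + 2 l}$)
$\left(-51 + d{\left(-6 \right)}\right)^{2} \cdot 24 = \left(-51 + \frac{5 - 6}{2 \left(-3 - 6\right)}\right)^{2} \cdot 24 = \left(-51 + \frac{1}{2} \frac{1}{-9} \left(-1\right)\right)^{2} \cdot 24 = \left(-51 + \frac{1}{2} \left(- \frac{1}{9}\right) \left(-1\right)\right)^{2} \cdot 24 = \left(-51 + \frac{1}{18}\right)^{2} \cdot 24 = \left(- \frac{917}{18}\right)^{2} \cdot 24 = \frac{840889}{324} \cdot 24 = \frac{1681778}{27}$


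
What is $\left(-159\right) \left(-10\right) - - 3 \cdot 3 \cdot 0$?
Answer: $1590$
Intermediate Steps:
$\left(-159\right) \left(-10\right) - - 3 \cdot 3 \cdot 0 = 1590 - - 9 \cdot 0 = 1590 - \left(-1\right) 0 = 1590 - 0 = 1590 + 0 = 1590$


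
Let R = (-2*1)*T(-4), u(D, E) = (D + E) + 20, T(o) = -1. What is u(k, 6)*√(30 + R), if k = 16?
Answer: 168*√2 ≈ 237.59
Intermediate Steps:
u(D, E) = 20 + D + E
R = 2 (R = -2*1*(-1) = -2*(-1) = 2)
u(k, 6)*√(30 + R) = (20 + 16 + 6)*√(30 + 2) = 42*√32 = 42*(4*√2) = 168*√2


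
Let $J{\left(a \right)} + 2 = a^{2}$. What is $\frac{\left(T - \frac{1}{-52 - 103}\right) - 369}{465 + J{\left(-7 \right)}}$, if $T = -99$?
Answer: $- \frac{72539}{79360} \approx -0.91405$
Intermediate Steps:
$J{\left(a \right)} = -2 + a^{2}$
$\frac{\left(T - \frac{1}{-52 - 103}\right) - 369}{465 + J{\left(-7 \right)}} = \frac{\left(-99 - \frac{1}{-52 - 103}\right) - 369}{465 - \left(2 - \left(-7\right)^{2}\right)} = \frac{\left(-99 - \frac{1}{-155}\right) - 369}{465 + \left(-2 + 49\right)} = \frac{\left(-99 - - \frac{1}{155}\right) - 369}{465 + 47} = \frac{\left(-99 + \frac{1}{155}\right) - 369}{512} = \left(- \frac{15344}{155} - 369\right) \frac{1}{512} = \left(- \frac{72539}{155}\right) \frac{1}{512} = - \frac{72539}{79360}$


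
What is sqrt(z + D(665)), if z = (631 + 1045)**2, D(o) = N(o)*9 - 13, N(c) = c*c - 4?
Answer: 6*sqrt(188582) ≈ 2605.6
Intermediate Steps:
N(c) = -4 + c**2 (N(c) = c**2 - 4 = -4 + c**2)
D(o) = -49 + 9*o**2 (D(o) = (-4 + o**2)*9 - 13 = (-36 + 9*o**2) - 13 = -49 + 9*o**2)
z = 2808976 (z = 1676**2 = 2808976)
sqrt(z + D(665)) = sqrt(2808976 + (-49 + 9*665**2)) = sqrt(2808976 + (-49 + 9*442225)) = sqrt(2808976 + (-49 + 3980025)) = sqrt(2808976 + 3979976) = sqrt(6788952) = 6*sqrt(188582)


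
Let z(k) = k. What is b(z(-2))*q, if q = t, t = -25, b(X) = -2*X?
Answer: -100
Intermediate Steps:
q = -25
b(z(-2))*q = -2*(-2)*(-25) = 4*(-25) = -100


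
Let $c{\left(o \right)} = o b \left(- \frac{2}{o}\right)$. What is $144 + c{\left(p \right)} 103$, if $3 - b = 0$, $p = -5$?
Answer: $-474$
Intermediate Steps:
$b = 3$ ($b = 3 - 0 = 3 + 0 = 3$)
$c{\left(o \right)} = -6$ ($c{\left(o \right)} = o 3 \left(- \frac{2}{o}\right) = 3 o \left(- \frac{2}{o}\right) = -6$)
$144 + c{\left(p \right)} 103 = 144 - 618 = -474$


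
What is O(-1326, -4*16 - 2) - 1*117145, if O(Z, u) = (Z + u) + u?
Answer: -118603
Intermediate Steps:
O(Z, u) = Z + 2*u
O(-1326, -4*16 - 2) - 1*117145 = (-1326 + 2*(-4*16 - 2)) - 1*117145 = (-1326 + 2*(-64 - 2)) - 117145 = (-1326 + 2*(-66)) - 117145 = (-1326 - 132) - 117145 = -1458 - 117145 = -118603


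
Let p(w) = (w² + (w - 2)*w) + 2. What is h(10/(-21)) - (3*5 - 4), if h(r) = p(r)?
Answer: -3349/441 ≈ -7.5941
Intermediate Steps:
p(w) = 2 + w² + w*(-2 + w) (p(w) = (w² + (-2 + w)*w) + 2 = (w² + w*(-2 + w)) + 2 = 2 + w² + w*(-2 + w))
h(r) = 2 - 2*r + 2*r²
h(10/(-21)) - (3*5 - 4) = (2 - 20/(-21) + 2*(10/(-21))²) - (3*5 - 4) = (2 - 20*(-1)/21 + 2*(10*(-1/21))²) - (15 - 4) = (2 - 2*(-10/21) + 2*(-10/21)²) - 1*11 = (2 + 20/21 + 2*(100/441)) - 11 = (2 + 20/21 + 200/441) - 11 = 1502/441 - 11 = -3349/441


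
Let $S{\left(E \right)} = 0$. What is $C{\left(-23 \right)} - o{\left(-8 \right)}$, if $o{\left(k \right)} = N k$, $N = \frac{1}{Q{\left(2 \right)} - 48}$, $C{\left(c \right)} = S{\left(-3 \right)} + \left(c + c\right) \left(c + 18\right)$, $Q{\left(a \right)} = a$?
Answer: $\frac{5286}{23} \approx 229.83$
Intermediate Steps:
$C{\left(c \right)} = 2 c \left(18 + c\right)$ ($C{\left(c \right)} = 0 + \left(c + c\right) \left(c + 18\right) = 0 + 2 c \left(18 + c\right) = 2 c \left(18 + c\right)$)
$N = - \frac{1}{46}$ ($N = \frac{1}{2 - 48} = \frac{1}{-46} = - \frac{1}{46} \approx -0.021739$)
$o{\left(k \right)} = - \frac{k}{46}$
$C{\left(-23 \right)} - o{\left(-8 \right)} = 2 \left(-23\right) \left(18 - 23\right) - \left(- \frac{1}{46}\right) \left(-8\right) = 2 \left(-23\right) \left(-5\right) - \frac{4}{23} = 230 - \frac{4}{23} = \frac{5286}{23}$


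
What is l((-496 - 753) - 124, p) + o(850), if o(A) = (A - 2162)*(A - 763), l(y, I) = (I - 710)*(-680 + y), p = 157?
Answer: 1021165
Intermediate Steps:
l(y, I) = (-710 + I)*(-680 + y)
o(A) = (-2162 + A)*(-763 + A)
l((-496 - 753) - 124, p) + o(850) = (482800 - 710*((-496 - 753) - 124) - 680*157 + 157*((-496 - 753) - 124)) + (1649606 + 850² - 2925*850) = (482800 - 710*(-1249 - 124) - 106760 + 157*(-1249 - 124)) + (1649606 + 722500 - 2486250) = (482800 - 710*(-1373) - 106760 + 157*(-1373)) - 114144 = (482800 + 974830 - 106760 - 215561) - 114144 = 1135309 - 114144 = 1021165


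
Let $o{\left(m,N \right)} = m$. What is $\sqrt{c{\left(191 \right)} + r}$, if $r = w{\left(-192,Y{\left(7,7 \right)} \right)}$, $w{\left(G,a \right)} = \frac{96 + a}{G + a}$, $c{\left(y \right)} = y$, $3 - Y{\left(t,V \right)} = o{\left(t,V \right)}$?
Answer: $\frac{2 \sqrt{2334}}{7} \approx 13.803$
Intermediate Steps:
$Y{\left(t,V \right)} = 3 - t$
$w{\left(G,a \right)} = \frac{96 + a}{G + a}$
$r = - \frac{23}{49}$ ($r = \frac{96 + \left(3 - 7\right)}{-192 + \left(3 - 7\right)} = \frac{96 - 4}{-192 - 4} = \frac{1}{-196} \cdot 92 = \left(- \frac{1}{196}\right) 92 = - \frac{23}{49} \approx -0.46939$)
$\sqrt{c{\left(191 \right)} + r} = \sqrt{191 - \frac{23}{49}} = \sqrt{\frac{9336}{49}} = \frac{2 \sqrt{2334}}{7}$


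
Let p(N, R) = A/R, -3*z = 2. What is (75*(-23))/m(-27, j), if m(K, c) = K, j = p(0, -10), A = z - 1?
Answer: 575/9 ≈ 63.889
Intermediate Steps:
z = -⅔ (z = -⅓*2 = -⅔ ≈ -0.66667)
A = -5/3 (A = -⅔ - 1 = -5/3 ≈ -1.6667)
p(N, R) = -5/(3*R)
j = ⅙ (j = -5/3/(-10) = -5/3*(-⅒) = ⅙ ≈ 0.16667)
(75*(-23))/m(-27, j) = (75*(-23))/(-27) = -1725*(-1/27) = 575/9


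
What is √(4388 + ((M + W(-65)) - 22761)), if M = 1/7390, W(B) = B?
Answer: I*√1006937892410/7390 ≈ 135.79*I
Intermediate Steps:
M = 1/7390 ≈ 0.00013532
√(4388 + ((M + W(-65)) - 22761)) = √(4388 + ((1/7390 - 65) - 22761)) = √(4388 + (-480349/7390 - 22761)) = √(4388 - 168684139/7390) = √(-136256819/7390) = I*√1006937892410/7390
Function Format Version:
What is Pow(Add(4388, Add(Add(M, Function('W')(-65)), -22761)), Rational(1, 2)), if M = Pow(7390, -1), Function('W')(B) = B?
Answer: Mul(Rational(1, 7390), I, Pow(1006937892410, Rational(1, 2))) ≈ Mul(135.79, I)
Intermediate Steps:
M = Rational(1, 7390) ≈ 0.00013532
Pow(Add(4388, Add(Add(M, Function('W')(-65)), -22761)), Rational(1, 2)) = Pow(Add(4388, Add(Add(Rational(1, 7390), -65), -22761)), Rational(1, 2)) = Pow(Add(4388, Add(Rational(-480349, 7390), -22761)), Rational(1, 2)) = Pow(Add(4388, Rational(-168684139, 7390)), Rational(1, 2)) = Pow(Rational(-136256819, 7390), Rational(1, 2)) = Mul(Rational(1, 7390), I, Pow(1006937892410, Rational(1, 2)))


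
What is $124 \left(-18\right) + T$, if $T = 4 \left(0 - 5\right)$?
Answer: $-2252$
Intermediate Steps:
$T = -20$ ($T = 4 \left(-5\right) = -20$)
$124 \left(-18\right) + T = 124 \left(-18\right) - 20 = -2232 - 20 = -2252$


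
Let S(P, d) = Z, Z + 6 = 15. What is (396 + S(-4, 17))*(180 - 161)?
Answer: 7695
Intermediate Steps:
Z = 9 (Z = -6 + 15 = 9)
S(P, d) = 9
(396 + S(-4, 17))*(180 - 161) = (396 + 9)*(180 - 161) = 405*19 = 7695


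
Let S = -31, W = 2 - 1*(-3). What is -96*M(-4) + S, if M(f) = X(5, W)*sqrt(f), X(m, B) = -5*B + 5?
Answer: -31 + 3840*I ≈ -31.0 + 3840.0*I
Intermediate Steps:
W = 5 (W = 2 + 3 = 5)
X(m, B) = 5 - 5*B
M(f) = -20*sqrt(f) (M(f) = (5 - 5*5)*sqrt(f) = (5 - 25)*sqrt(f) = -20*sqrt(f))
-96*M(-4) + S = -(-1920)*sqrt(-4) - 31 = -(-1920)*2*I - 31 = -(-3840)*I - 31 = 3840*I - 31 = -31 + 3840*I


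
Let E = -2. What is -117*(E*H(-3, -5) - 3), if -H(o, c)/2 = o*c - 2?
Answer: -5733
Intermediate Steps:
H(o, c) = 4 - 2*c*o (H(o, c) = -2*(o*c - 2) = -2*(c*o - 2) = -2*(-2 + c*o) = 4 - 2*c*o)
-117*(E*H(-3, -5) - 3) = -117*(-2*(4 - 2*(-5)*(-3)) - 3) = -117*(-2*(4 - 30) - 3) = -117*(-2*(-26) - 3) = -117*(52 - 3) = -117*49 = -5733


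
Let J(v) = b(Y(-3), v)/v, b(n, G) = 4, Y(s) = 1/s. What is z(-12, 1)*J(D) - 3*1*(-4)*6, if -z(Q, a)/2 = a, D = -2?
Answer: 76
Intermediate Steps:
z(Q, a) = -2*a
J(v) = 4/v
z(-12, 1)*J(D) - 3*1*(-4)*6 = (-2*1)*(4/(-2)) - 3*1*(-4)*6 = -8*(-1)/2 - (-12)*6 = -2*(-2) - 3*(-24) = 4 + 72 = 76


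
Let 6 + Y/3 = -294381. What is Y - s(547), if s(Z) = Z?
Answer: -883708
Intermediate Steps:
Y = -883161 (Y = -18 + 3*(-294381) = -18 - 883143 = -883161)
Y - s(547) = -883161 - 1*547 = -883161 - 547 = -883708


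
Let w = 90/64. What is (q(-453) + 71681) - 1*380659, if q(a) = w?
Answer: -9887251/32 ≈ -3.0898e+5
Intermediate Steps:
w = 45/32 (w = 90*(1/64) = 45/32 ≈ 1.4063)
q(a) = 45/32
(q(-453) + 71681) - 1*380659 = (45/32 + 71681) - 1*380659 = 2293837/32 - 380659 = -9887251/32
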